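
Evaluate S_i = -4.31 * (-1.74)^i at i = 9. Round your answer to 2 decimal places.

S_9 = -4.31 * (-1.74)^9 ≈ -4.31 * -146.1986 ≈ 630.12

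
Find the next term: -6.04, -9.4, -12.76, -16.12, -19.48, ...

Differences: -9.4 - -6.04 = -3.36
This is an arithmetic sequence with common difference d = -3.36.
Next term = -19.48 + -3.36 = -22.84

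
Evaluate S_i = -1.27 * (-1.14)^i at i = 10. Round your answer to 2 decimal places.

S_10 = -1.27 * (-1.14)^10 ≈ -1.27 * 3.7072 ≈ -4.71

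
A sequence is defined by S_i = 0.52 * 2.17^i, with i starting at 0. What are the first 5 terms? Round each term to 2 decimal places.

This is a geometric sequence.
i=0: S_0 = 0.52 * 2.17^0 = 0.52
i=1: S_1 = 0.52 * 2.17^1 ≈ 1.13
i=2: S_2 = 0.52 * 2.17^2 ≈ 2.45
i=3: S_3 = 0.52 * 2.17^3 ≈ 5.31
i=4: S_4 = 0.52 * 2.17^4 ≈ 11.53
The first 5 terms are: [0.52, 1.13, 2.45, 5.31, 11.53]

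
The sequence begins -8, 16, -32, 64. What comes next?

Ratios: 16 / -8 = -2.0
This is a geometric sequence with common ratio r = -2.
Next term = 64 * -2 = -128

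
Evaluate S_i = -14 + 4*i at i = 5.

S_5 = -14 + 4*5 = -14 + 20 = 6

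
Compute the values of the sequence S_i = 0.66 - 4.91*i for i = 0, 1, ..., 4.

This is an arithmetic sequence.
i=0: S_0 = 0.66 + -4.91*0 = 0.66
i=1: S_1 = 0.66 + -4.91*1 = -4.25
i=2: S_2 = 0.66 + -4.91*2 = -9.16
i=3: S_3 = 0.66 + -4.91*3 = -14.07
i=4: S_4 = 0.66 + -4.91*4 = -18.98
The first 5 terms are: [0.66, -4.25, -9.16, -14.07, -18.98]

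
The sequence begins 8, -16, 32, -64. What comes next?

Ratios: -16 / 8 = -2.0
This is a geometric sequence with common ratio r = -2.
Next term = -64 * -2 = 128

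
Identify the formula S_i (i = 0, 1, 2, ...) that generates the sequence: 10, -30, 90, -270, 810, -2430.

Check ratios: -30 / 10 = -3.0
Common ratio r = -3.
First term a = 10.
Formula: S_i = 10 * (-3)^i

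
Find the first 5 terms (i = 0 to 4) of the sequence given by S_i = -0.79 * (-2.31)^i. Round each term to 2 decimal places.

This is a geometric sequence.
i=0: S_0 = -0.79 * (-2.31)^0 = -0.79
i=1: S_1 = -0.79 * (-2.31)^1 ≈ 1.82
i=2: S_2 = -0.79 * (-2.31)^2 ≈ -4.22
i=3: S_3 = -0.79 * (-2.31)^3 ≈ 9.74
i=4: S_4 = -0.79 * (-2.31)^4 ≈ -22.49
The first 5 terms are: [-0.79, 1.82, -4.22, 9.74, -22.49]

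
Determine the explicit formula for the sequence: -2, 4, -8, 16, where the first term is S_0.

Check ratios: 4 / -2 = -2.0
Common ratio r = -2.
First term a = -2.
Formula: S_i = -2 * (-2)^i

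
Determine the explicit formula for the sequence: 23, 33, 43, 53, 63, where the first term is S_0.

Check differences: 33 - 23 = 10
43 - 33 = 10
Common difference d = 10.
First term a = 23.
Formula: S_i = 23 + 10*i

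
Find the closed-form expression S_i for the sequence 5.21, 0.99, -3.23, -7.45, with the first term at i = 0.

Check differences: 0.99 - 5.21 = -4.22
-3.23 - 0.99 = -4.22
Common difference d = -4.22.
First term a = 5.21.
Formula: S_i = 5.21 - 4.22*i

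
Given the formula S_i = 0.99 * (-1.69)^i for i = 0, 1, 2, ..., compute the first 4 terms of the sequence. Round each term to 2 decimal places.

This is a geometric sequence.
i=0: S_0 = 0.99 * (-1.69)^0 = 0.99
i=1: S_1 = 0.99 * (-1.69)^1 ≈ -1.67
i=2: S_2 = 0.99 * (-1.69)^2 ≈ 2.83
i=3: S_3 = 0.99 * (-1.69)^3 ≈ -4.78
The first 4 terms are: [0.99, -1.67, 2.83, -4.78]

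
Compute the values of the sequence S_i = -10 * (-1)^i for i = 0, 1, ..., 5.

This is a geometric sequence.
i=0: S_0 = -10 * (-1)^0 = -10
i=1: S_1 = -10 * (-1)^1 = 10
i=2: S_2 = -10 * (-1)^2 = -10
i=3: S_3 = -10 * (-1)^3 = 10
i=4: S_4 = -10 * (-1)^4 = -10
i=5: S_5 = -10 * (-1)^5 = 10
The first 6 terms are: [-10, 10, -10, 10, -10, 10]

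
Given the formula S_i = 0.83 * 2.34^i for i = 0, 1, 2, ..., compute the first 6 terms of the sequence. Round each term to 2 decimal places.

This is a geometric sequence.
i=0: S_0 = 0.83 * 2.34^0 = 0.83
i=1: S_1 = 0.83 * 2.34^1 ≈ 1.94
i=2: S_2 = 0.83 * 2.34^2 ≈ 4.54
i=3: S_3 = 0.83 * 2.34^3 ≈ 10.63
i=4: S_4 = 0.83 * 2.34^4 ≈ 24.89
i=5: S_5 = 0.83 * 2.34^5 ≈ 58.23
The first 6 terms are: [0.83, 1.94, 4.54, 10.63, 24.89, 58.23]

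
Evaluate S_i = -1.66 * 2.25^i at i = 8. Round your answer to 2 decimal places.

S_8 = -1.66 * 2.25^8 ≈ -1.66 * 656.8408 ≈ -1090.36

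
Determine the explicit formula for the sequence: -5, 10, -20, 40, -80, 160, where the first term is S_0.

Check ratios: 10 / -5 = -2.0
Common ratio r = -2.
First term a = -5.
Formula: S_i = -5 * (-2)^i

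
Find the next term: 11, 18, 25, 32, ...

Differences: 18 - 11 = 7
This is an arithmetic sequence with common difference d = 7.
Next term = 32 + 7 = 39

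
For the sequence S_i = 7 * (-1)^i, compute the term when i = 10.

S_10 = 7 * (-1)^10 = 7 * 1 = 7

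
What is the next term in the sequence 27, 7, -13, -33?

Differences: 7 - 27 = -20
This is an arithmetic sequence with common difference d = -20.
Next term = -33 + -20 = -53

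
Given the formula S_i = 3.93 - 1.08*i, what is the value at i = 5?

S_5 = 3.93 + -1.08*5 = 3.93 + -5.4 = -1.47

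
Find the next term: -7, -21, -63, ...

Ratios: -21 / -7 = 3.0
This is a geometric sequence with common ratio r = 3.
Next term = -63 * 3 = -189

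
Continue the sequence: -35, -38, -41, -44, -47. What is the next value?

Differences: -38 - -35 = -3
This is an arithmetic sequence with common difference d = -3.
Next term = -47 + -3 = -50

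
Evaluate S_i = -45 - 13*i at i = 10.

S_10 = -45 + -13*10 = -45 + -130 = -175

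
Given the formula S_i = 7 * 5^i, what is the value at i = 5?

S_5 = 7 * 5^5 = 7 * 3125 = 21875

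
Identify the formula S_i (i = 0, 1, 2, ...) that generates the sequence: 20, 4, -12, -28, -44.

Check differences: 4 - 20 = -16
-12 - 4 = -16
Common difference d = -16.
First term a = 20.
Formula: S_i = 20 - 16*i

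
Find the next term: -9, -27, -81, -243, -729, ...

Ratios: -27 / -9 = 3.0
This is a geometric sequence with common ratio r = 3.
Next term = -729 * 3 = -2187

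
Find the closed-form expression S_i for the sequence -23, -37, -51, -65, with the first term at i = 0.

Check differences: -37 - -23 = -14
-51 - -37 = -14
Common difference d = -14.
First term a = -23.
Formula: S_i = -23 - 14*i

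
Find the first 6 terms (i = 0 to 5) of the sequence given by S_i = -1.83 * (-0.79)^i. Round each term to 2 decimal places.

This is a geometric sequence.
i=0: S_0 = -1.83 * (-0.79)^0 = -1.83
i=1: S_1 = -1.83 * (-0.79)^1 ≈ 1.45
i=2: S_2 = -1.83 * (-0.79)^2 ≈ -1.14
i=3: S_3 = -1.83 * (-0.79)^3 ≈ 0.9
i=4: S_4 = -1.83 * (-0.79)^4 ≈ -0.71
i=5: S_5 = -1.83 * (-0.79)^5 ≈ 0.56
The first 6 terms are: [-1.83, 1.45, -1.14, 0.9, -0.71, 0.56]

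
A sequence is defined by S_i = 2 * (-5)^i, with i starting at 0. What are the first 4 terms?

This is a geometric sequence.
i=0: S_0 = 2 * (-5)^0 = 2
i=1: S_1 = 2 * (-5)^1 = -10
i=2: S_2 = 2 * (-5)^2 = 50
i=3: S_3 = 2 * (-5)^3 = -250
The first 4 terms are: [2, -10, 50, -250]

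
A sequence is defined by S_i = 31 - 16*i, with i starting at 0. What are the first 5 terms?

This is an arithmetic sequence.
i=0: S_0 = 31 + -16*0 = 31
i=1: S_1 = 31 + -16*1 = 15
i=2: S_2 = 31 + -16*2 = -1
i=3: S_3 = 31 + -16*3 = -17
i=4: S_4 = 31 + -16*4 = -33
The first 5 terms are: [31, 15, -1, -17, -33]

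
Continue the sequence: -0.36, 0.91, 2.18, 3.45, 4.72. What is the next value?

Differences: 0.91 - -0.36 = 1.27
This is an arithmetic sequence with common difference d = 1.27.
Next term = 4.72 + 1.27 = 5.99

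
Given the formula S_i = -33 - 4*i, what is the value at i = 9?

S_9 = -33 + -4*9 = -33 + -36 = -69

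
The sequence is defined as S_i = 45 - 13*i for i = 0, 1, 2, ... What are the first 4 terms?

This is an arithmetic sequence.
i=0: S_0 = 45 + -13*0 = 45
i=1: S_1 = 45 + -13*1 = 32
i=2: S_2 = 45 + -13*2 = 19
i=3: S_3 = 45 + -13*3 = 6
The first 4 terms are: [45, 32, 19, 6]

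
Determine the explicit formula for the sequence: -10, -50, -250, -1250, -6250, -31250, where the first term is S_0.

Check ratios: -50 / -10 = 5.0
Common ratio r = 5.
First term a = -10.
Formula: S_i = -10 * 5^i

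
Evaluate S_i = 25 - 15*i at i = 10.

S_10 = 25 + -15*10 = 25 + -150 = -125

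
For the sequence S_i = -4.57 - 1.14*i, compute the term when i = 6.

S_6 = -4.57 + -1.14*6 = -4.57 + -6.84 = -11.41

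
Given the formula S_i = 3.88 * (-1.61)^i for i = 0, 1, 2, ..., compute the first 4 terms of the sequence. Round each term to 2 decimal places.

This is a geometric sequence.
i=0: S_0 = 3.88 * (-1.61)^0 = 3.88
i=1: S_1 = 3.88 * (-1.61)^1 ≈ -6.25
i=2: S_2 = 3.88 * (-1.61)^2 ≈ 10.06
i=3: S_3 = 3.88 * (-1.61)^3 ≈ -16.19
The first 4 terms are: [3.88, -6.25, 10.06, -16.19]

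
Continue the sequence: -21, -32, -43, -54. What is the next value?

Differences: -32 - -21 = -11
This is an arithmetic sequence with common difference d = -11.
Next term = -54 + -11 = -65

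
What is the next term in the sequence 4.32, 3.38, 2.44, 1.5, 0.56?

Differences: 3.38 - 4.32 = -0.94
This is an arithmetic sequence with common difference d = -0.94.
Next term = 0.56 + -0.94 = -0.38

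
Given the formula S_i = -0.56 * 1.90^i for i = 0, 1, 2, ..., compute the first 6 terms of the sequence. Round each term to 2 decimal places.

This is a geometric sequence.
i=0: S_0 = -0.56 * 1.9^0 = -0.56
i=1: S_1 = -0.56 * 1.9^1 ≈ -1.06
i=2: S_2 = -0.56 * 1.9^2 ≈ -2.02
i=3: S_3 = -0.56 * 1.9^3 ≈ -3.84
i=4: S_4 = -0.56 * 1.9^4 ≈ -7.3
i=5: S_5 = -0.56 * 1.9^5 ≈ -13.87
The first 6 terms are: [-0.56, -1.06, -2.02, -3.84, -7.3, -13.87]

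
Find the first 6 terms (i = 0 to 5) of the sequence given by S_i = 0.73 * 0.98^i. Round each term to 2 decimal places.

This is a geometric sequence.
i=0: S_0 = 0.73 * 0.98^0 = 0.73
i=1: S_1 = 0.73 * 0.98^1 ≈ 0.72
i=2: S_2 = 0.73 * 0.98^2 ≈ 0.7
i=3: S_3 = 0.73 * 0.98^3 ≈ 0.69
i=4: S_4 = 0.73 * 0.98^4 ≈ 0.67
i=5: S_5 = 0.73 * 0.98^5 ≈ 0.66
The first 6 terms are: [0.73, 0.72, 0.7, 0.69, 0.67, 0.66]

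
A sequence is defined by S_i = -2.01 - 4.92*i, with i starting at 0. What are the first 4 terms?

This is an arithmetic sequence.
i=0: S_0 = -2.01 + -4.92*0 = -2.01
i=1: S_1 = -2.01 + -4.92*1 = -6.93
i=2: S_2 = -2.01 + -4.92*2 = -11.85
i=3: S_3 = -2.01 + -4.92*3 = -16.77
The first 4 terms are: [-2.01, -6.93, -11.85, -16.77]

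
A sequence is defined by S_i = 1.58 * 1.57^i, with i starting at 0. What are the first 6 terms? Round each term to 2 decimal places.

This is a geometric sequence.
i=0: S_0 = 1.58 * 1.57^0 = 1.58
i=1: S_1 = 1.58 * 1.57^1 ≈ 2.48
i=2: S_2 = 1.58 * 1.57^2 ≈ 3.89
i=3: S_3 = 1.58 * 1.57^3 ≈ 6.11
i=4: S_4 = 1.58 * 1.57^4 ≈ 9.6
i=5: S_5 = 1.58 * 1.57^5 ≈ 15.07
The first 6 terms are: [1.58, 2.48, 3.89, 6.11, 9.6, 15.07]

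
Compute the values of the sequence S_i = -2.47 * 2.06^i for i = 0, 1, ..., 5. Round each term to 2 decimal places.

This is a geometric sequence.
i=0: S_0 = -2.47 * 2.06^0 = -2.47
i=1: S_1 = -2.47 * 2.06^1 ≈ -5.09
i=2: S_2 = -2.47 * 2.06^2 ≈ -10.48
i=3: S_3 = -2.47 * 2.06^3 ≈ -21.59
i=4: S_4 = -2.47 * 2.06^4 ≈ -44.48
i=5: S_5 = -2.47 * 2.06^5 ≈ -91.63
The first 6 terms are: [-2.47, -5.09, -10.48, -21.59, -44.48, -91.63]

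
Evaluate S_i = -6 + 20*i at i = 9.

S_9 = -6 + 20*9 = -6 + 180 = 174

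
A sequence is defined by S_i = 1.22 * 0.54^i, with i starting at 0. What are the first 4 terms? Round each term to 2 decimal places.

This is a geometric sequence.
i=0: S_0 = 1.22 * 0.54^0 = 1.22
i=1: S_1 = 1.22 * 0.54^1 ≈ 0.66
i=2: S_2 = 1.22 * 0.54^2 ≈ 0.36
i=3: S_3 = 1.22 * 0.54^3 ≈ 0.19
The first 4 terms are: [1.22, 0.66, 0.36, 0.19]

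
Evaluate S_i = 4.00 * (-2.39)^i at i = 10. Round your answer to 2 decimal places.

S_10 = 4.0 * (-2.39)^10 ≈ 4.0 * 6081.0561 ≈ 24324.22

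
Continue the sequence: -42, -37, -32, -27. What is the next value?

Differences: -37 - -42 = 5
This is an arithmetic sequence with common difference d = 5.
Next term = -27 + 5 = -22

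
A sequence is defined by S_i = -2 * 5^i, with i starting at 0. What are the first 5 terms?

This is a geometric sequence.
i=0: S_0 = -2 * 5^0 = -2
i=1: S_1 = -2 * 5^1 = -10
i=2: S_2 = -2 * 5^2 = -50
i=3: S_3 = -2 * 5^3 = -250
i=4: S_4 = -2 * 5^4 = -1250
The first 5 terms are: [-2, -10, -50, -250, -1250]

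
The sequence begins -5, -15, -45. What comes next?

Ratios: -15 / -5 = 3.0
This is a geometric sequence with common ratio r = 3.
Next term = -45 * 3 = -135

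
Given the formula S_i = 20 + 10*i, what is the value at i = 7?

S_7 = 20 + 10*7 = 20 + 70 = 90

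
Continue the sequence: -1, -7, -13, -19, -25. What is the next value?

Differences: -7 - -1 = -6
This is an arithmetic sequence with common difference d = -6.
Next term = -25 + -6 = -31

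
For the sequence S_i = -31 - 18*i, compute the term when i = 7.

S_7 = -31 + -18*7 = -31 + -126 = -157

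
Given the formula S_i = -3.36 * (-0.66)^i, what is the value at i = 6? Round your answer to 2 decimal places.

S_6 = -3.36 * (-0.66)^6 ≈ -3.36 * 0.0827 ≈ -0.28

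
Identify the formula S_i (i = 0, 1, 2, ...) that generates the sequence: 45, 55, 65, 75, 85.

Check differences: 55 - 45 = 10
65 - 55 = 10
Common difference d = 10.
First term a = 45.
Formula: S_i = 45 + 10*i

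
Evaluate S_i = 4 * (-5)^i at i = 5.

S_5 = 4 * (-5)^5 = 4 * -3125 = -12500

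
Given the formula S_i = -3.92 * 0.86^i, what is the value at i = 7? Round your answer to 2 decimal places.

S_7 = -3.92 * 0.86^7 ≈ -3.92 * 0.3479 ≈ -1.36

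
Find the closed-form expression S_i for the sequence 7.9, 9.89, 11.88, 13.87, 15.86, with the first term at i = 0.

Check differences: 9.89 - 7.9 = 1.99
11.88 - 9.89 = 1.99
Common difference d = 1.99.
First term a = 7.9.
Formula: S_i = 7.90 + 1.99*i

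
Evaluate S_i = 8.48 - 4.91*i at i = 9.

S_9 = 8.48 + -4.91*9 = 8.48 + -44.19 = -35.71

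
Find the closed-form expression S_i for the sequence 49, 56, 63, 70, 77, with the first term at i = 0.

Check differences: 56 - 49 = 7
63 - 56 = 7
Common difference d = 7.
First term a = 49.
Formula: S_i = 49 + 7*i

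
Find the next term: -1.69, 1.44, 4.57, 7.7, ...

Differences: 1.44 - -1.69 = 3.13
This is an arithmetic sequence with common difference d = 3.13.
Next term = 7.7 + 3.13 = 10.83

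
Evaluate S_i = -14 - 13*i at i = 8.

S_8 = -14 + -13*8 = -14 + -104 = -118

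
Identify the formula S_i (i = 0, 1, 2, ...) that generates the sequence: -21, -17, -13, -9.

Check differences: -17 - -21 = 4
-13 - -17 = 4
Common difference d = 4.
First term a = -21.
Formula: S_i = -21 + 4*i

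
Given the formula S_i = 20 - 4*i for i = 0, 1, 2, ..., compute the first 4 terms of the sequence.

This is an arithmetic sequence.
i=0: S_0 = 20 + -4*0 = 20
i=1: S_1 = 20 + -4*1 = 16
i=2: S_2 = 20 + -4*2 = 12
i=3: S_3 = 20 + -4*3 = 8
The first 4 terms are: [20, 16, 12, 8]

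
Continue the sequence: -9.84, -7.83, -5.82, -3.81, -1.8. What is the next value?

Differences: -7.83 - -9.84 = 2.01
This is an arithmetic sequence with common difference d = 2.01.
Next term = -1.8 + 2.01 = 0.21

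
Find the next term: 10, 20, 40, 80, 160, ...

Ratios: 20 / 10 = 2.0
This is a geometric sequence with common ratio r = 2.
Next term = 160 * 2 = 320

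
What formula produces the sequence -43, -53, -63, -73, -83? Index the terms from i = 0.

Check differences: -53 - -43 = -10
-63 - -53 = -10
Common difference d = -10.
First term a = -43.
Formula: S_i = -43 - 10*i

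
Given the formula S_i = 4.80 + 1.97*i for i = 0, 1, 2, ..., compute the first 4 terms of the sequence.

This is an arithmetic sequence.
i=0: S_0 = 4.8 + 1.97*0 = 4.8
i=1: S_1 = 4.8 + 1.97*1 = 6.77
i=2: S_2 = 4.8 + 1.97*2 = 8.74
i=3: S_3 = 4.8 + 1.97*3 = 10.71
The first 4 terms are: [4.8, 6.77, 8.74, 10.71]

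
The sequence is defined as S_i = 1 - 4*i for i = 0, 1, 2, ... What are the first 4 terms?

This is an arithmetic sequence.
i=0: S_0 = 1 + -4*0 = 1
i=1: S_1 = 1 + -4*1 = -3
i=2: S_2 = 1 + -4*2 = -7
i=3: S_3 = 1 + -4*3 = -11
The first 4 terms are: [1, -3, -7, -11]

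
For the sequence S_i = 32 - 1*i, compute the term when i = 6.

S_6 = 32 + -1*6 = 32 + -6 = 26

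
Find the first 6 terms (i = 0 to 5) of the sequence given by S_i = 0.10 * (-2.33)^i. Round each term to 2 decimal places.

This is a geometric sequence.
i=0: S_0 = 0.1 * (-2.33)^0 = 0.1
i=1: S_1 = 0.1 * (-2.33)^1 ≈ -0.23
i=2: S_2 = 0.1 * (-2.33)^2 ≈ 0.54
i=3: S_3 = 0.1 * (-2.33)^3 ≈ -1.26
i=4: S_4 = 0.1 * (-2.33)^4 ≈ 2.95
i=5: S_5 = 0.1 * (-2.33)^5 ≈ -6.87
The first 6 terms are: [0.1, -0.23, 0.54, -1.26, 2.95, -6.87]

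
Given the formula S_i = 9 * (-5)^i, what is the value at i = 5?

S_5 = 9 * (-5)^5 = 9 * -3125 = -28125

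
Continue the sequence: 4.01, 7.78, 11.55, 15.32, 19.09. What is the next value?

Differences: 7.78 - 4.01 = 3.77
This is an arithmetic sequence with common difference d = 3.77.
Next term = 19.09 + 3.77 = 22.86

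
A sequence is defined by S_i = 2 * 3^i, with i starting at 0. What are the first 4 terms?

This is a geometric sequence.
i=0: S_0 = 2 * 3^0 = 2
i=1: S_1 = 2 * 3^1 = 6
i=2: S_2 = 2 * 3^2 = 18
i=3: S_3 = 2 * 3^3 = 54
The first 4 terms are: [2, 6, 18, 54]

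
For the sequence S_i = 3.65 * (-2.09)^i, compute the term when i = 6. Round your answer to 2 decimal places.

S_6 = 3.65 * (-2.09)^6 ≈ 3.65 * 83.3446 ≈ 304.21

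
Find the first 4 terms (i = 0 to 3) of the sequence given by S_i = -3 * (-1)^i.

This is a geometric sequence.
i=0: S_0 = -3 * (-1)^0 = -3
i=1: S_1 = -3 * (-1)^1 = 3
i=2: S_2 = -3 * (-1)^2 = -3
i=3: S_3 = -3 * (-1)^3 = 3
The first 4 terms are: [-3, 3, -3, 3]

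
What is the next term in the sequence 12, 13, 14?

Differences: 13 - 12 = 1
This is an arithmetic sequence with common difference d = 1.
Next term = 14 + 1 = 15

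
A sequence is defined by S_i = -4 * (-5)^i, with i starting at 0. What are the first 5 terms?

This is a geometric sequence.
i=0: S_0 = -4 * (-5)^0 = -4
i=1: S_1 = -4 * (-5)^1 = 20
i=2: S_2 = -4 * (-5)^2 = -100
i=3: S_3 = -4 * (-5)^3 = 500
i=4: S_4 = -4 * (-5)^4 = -2500
The first 5 terms are: [-4, 20, -100, 500, -2500]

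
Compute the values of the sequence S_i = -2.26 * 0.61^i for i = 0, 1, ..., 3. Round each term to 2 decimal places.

This is a geometric sequence.
i=0: S_0 = -2.26 * 0.61^0 = -2.26
i=1: S_1 = -2.26 * 0.61^1 ≈ -1.38
i=2: S_2 = -2.26 * 0.61^2 ≈ -0.84
i=3: S_3 = -2.26 * 0.61^3 ≈ -0.51
The first 4 terms are: [-2.26, -1.38, -0.84, -0.51]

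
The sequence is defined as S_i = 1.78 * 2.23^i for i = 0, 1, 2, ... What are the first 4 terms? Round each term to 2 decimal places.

This is a geometric sequence.
i=0: S_0 = 1.78 * 2.23^0 = 1.78
i=1: S_1 = 1.78 * 2.23^1 ≈ 3.97
i=2: S_2 = 1.78 * 2.23^2 ≈ 8.85
i=3: S_3 = 1.78 * 2.23^3 ≈ 19.74
The first 4 terms are: [1.78, 3.97, 8.85, 19.74]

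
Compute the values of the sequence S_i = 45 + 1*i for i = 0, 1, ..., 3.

This is an arithmetic sequence.
i=0: S_0 = 45 + 1*0 = 45
i=1: S_1 = 45 + 1*1 = 46
i=2: S_2 = 45 + 1*2 = 47
i=3: S_3 = 45 + 1*3 = 48
The first 4 terms are: [45, 46, 47, 48]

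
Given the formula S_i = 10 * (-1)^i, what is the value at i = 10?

S_10 = 10 * (-1)^10 = 10 * 1 = 10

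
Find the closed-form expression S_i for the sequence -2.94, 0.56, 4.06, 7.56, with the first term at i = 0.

Check differences: 0.56 - -2.94 = 3.5
4.06 - 0.56 = 3.5
Common difference d = 3.5.
First term a = -2.94.
Formula: S_i = -2.94 + 3.50*i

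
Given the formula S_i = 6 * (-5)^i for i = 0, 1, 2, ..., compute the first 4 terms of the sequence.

This is a geometric sequence.
i=0: S_0 = 6 * (-5)^0 = 6
i=1: S_1 = 6 * (-5)^1 = -30
i=2: S_2 = 6 * (-5)^2 = 150
i=3: S_3 = 6 * (-5)^3 = -750
The first 4 terms are: [6, -30, 150, -750]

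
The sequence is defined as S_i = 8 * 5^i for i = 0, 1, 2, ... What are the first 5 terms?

This is a geometric sequence.
i=0: S_0 = 8 * 5^0 = 8
i=1: S_1 = 8 * 5^1 = 40
i=2: S_2 = 8 * 5^2 = 200
i=3: S_3 = 8 * 5^3 = 1000
i=4: S_4 = 8 * 5^4 = 5000
The first 5 terms are: [8, 40, 200, 1000, 5000]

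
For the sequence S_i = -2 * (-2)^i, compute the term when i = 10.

S_10 = -2 * (-2)^10 = -2 * 1024 = -2048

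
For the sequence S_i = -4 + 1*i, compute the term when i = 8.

S_8 = -4 + 1*8 = -4 + 8 = 4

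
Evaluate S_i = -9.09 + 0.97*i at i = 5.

S_5 = -9.09 + 0.97*5 = -9.09 + 4.85 = -4.24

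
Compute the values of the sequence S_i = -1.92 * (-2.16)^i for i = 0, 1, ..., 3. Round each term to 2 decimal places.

This is a geometric sequence.
i=0: S_0 = -1.92 * (-2.16)^0 = -1.92
i=1: S_1 = -1.92 * (-2.16)^1 ≈ 4.15
i=2: S_2 = -1.92 * (-2.16)^2 ≈ -8.96
i=3: S_3 = -1.92 * (-2.16)^3 ≈ 19.35
The first 4 terms are: [-1.92, 4.15, -8.96, 19.35]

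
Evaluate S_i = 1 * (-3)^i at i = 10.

S_10 = 1 * (-3)^10 = 1 * 59049 = 59049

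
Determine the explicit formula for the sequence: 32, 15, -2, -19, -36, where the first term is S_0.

Check differences: 15 - 32 = -17
-2 - 15 = -17
Common difference d = -17.
First term a = 32.
Formula: S_i = 32 - 17*i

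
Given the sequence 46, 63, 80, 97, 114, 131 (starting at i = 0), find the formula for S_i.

Check differences: 63 - 46 = 17
80 - 63 = 17
Common difference d = 17.
First term a = 46.
Formula: S_i = 46 + 17*i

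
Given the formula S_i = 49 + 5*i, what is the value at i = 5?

S_5 = 49 + 5*5 = 49 + 25 = 74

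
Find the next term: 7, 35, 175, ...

Ratios: 35 / 7 = 5.0
This is a geometric sequence with common ratio r = 5.
Next term = 175 * 5 = 875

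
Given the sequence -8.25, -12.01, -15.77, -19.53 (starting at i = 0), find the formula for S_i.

Check differences: -12.01 - -8.25 = -3.76
-15.77 - -12.01 = -3.76
Common difference d = -3.76.
First term a = -8.25.
Formula: S_i = -8.25 - 3.76*i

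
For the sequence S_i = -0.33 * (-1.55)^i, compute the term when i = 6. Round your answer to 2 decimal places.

S_6 = -0.33 * (-1.55)^6 ≈ -0.33 * 13.8672 ≈ -4.58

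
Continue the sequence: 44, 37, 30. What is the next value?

Differences: 37 - 44 = -7
This is an arithmetic sequence with common difference d = -7.
Next term = 30 + -7 = 23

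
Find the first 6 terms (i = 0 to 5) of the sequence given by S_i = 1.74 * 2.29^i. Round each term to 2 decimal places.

This is a geometric sequence.
i=0: S_0 = 1.74 * 2.29^0 = 1.74
i=1: S_1 = 1.74 * 2.29^1 ≈ 3.98
i=2: S_2 = 1.74 * 2.29^2 ≈ 9.12
i=3: S_3 = 1.74 * 2.29^3 ≈ 20.9
i=4: S_4 = 1.74 * 2.29^4 ≈ 47.85
i=5: S_5 = 1.74 * 2.29^5 ≈ 109.58
The first 6 terms are: [1.74, 3.98, 9.12, 20.9, 47.85, 109.58]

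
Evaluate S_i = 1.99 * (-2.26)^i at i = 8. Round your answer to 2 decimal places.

S_8 = 1.99 * (-2.26)^8 ≈ 1.99 * 680.5617 ≈ 1354.32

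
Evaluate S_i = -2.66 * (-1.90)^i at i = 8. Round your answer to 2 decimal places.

S_8 = -2.66 * (-1.9)^8 ≈ -2.66 * 169.8356 ≈ -451.76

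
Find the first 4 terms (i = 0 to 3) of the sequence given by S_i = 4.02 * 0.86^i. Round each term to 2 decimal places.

This is a geometric sequence.
i=0: S_0 = 4.02 * 0.86^0 = 4.02
i=1: S_1 = 4.02 * 0.86^1 ≈ 3.46
i=2: S_2 = 4.02 * 0.86^2 ≈ 2.97
i=3: S_3 = 4.02 * 0.86^3 ≈ 2.56
The first 4 terms are: [4.02, 3.46, 2.97, 2.56]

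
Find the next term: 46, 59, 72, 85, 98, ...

Differences: 59 - 46 = 13
This is an arithmetic sequence with common difference d = 13.
Next term = 98 + 13 = 111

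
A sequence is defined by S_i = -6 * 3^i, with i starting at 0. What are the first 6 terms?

This is a geometric sequence.
i=0: S_0 = -6 * 3^0 = -6
i=1: S_1 = -6 * 3^1 = -18
i=2: S_2 = -6 * 3^2 = -54
i=3: S_3 = -6 * 3^3 = -162
i=4: S_4 = -6 * 3^4 = -486
i=5: S_5 = -6 * 3^5 = -1458
The first 6 terms are: [-6, -18, -54, -162, -486, -1458]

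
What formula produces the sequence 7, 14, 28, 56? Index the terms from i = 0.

Check ratios: 14 / 7 = 2.0
Common ratio r = 2.
First term a = 7.
Formula: S_i = 7 * 2^i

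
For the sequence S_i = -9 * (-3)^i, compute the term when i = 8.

S_8 = -9 * (-3)^8 = -9 * 6561 = -59049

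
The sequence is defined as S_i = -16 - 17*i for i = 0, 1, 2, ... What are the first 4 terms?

This is an arithmetic sequence.
i=0: S_0 = -16 + -17*0 = -16
i=1: S_1 = -16 + -17*1 = -33
i=2: S_2 = -16 + -17*2 = -50
i=3: S_3 = -16 + -17*3 = -67
The first 4 terms are: [-16, -33, -50, -67]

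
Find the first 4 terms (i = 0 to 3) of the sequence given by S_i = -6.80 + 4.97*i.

This is an arithmetic sequence.
i=0: S_0 = -6.8 + 4.97*0 = -6.8
i=1: S_1 = -6.8 + 4.97*1 = -1.83
i=2: S_2 = -6.8 + 4.97*2 = 3.14
i=3: S_3 = -6.8 + 4.97*3 = 8.11
The first 4 terms are: [-6.8, -1.83, 3.14, 8.11]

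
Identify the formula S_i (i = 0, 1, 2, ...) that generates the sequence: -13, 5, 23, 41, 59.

Check differences: 5 - -13 = 18
23 - 5 = 18
Common difference d = 18.
First term a = -13.
Formula: S_i = -13 + 18*i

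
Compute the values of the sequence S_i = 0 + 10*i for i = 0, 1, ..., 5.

This is an arithmetic sequence.
i=0: S_0 = 0 + 10*0 = 0
i=1: S_1 = 0 + 10*1 = 10
i=2: S_2 = 0 + 10*2 = 20
i=3: S_3 = 0 + 10*3 = 30
i=4: S_4 = 0 + 10*4 = 40
i=5: S_5 = 0 + 10*5 = 50
The first 6 terms are: [0, 10, 20, 30, 40, 50]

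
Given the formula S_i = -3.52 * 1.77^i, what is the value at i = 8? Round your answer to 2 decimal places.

S_8 = -3.52 * 1.77^8 ≈ -3.52 * 96.3355 ≈ -339.1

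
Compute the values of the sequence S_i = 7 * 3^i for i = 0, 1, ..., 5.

This is a geometric sequence.
i=0: S_0 = 7 * 3^0 = 7
i=1: S_1 = 7 * 3^1 = 21
i=2: S_2 = 7 * 3^2 = 63
i=3: S_3 = 7 * 3^3 = 189
i=4: S_4 = 7 * 3^4 = 567
i=5: S_5 = 7 * 3^5 = 1701
The first 6 terms are: [7, 21, 63, 189, 567, 1701]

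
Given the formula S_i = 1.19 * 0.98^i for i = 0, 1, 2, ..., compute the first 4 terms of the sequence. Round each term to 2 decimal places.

This is a geometric sequence.
i=0: S_0 = 1.19 * 0.98^0 = 1.19
i=1: S_1 = 1.19 * 0.98^1 ≈ 1.17
i=2: S_2 = 1.19 * 0.98^2 ≈ 1.14
i=3: S_3 = 1.19 * 0.98^3 ≈ 1.12
The first 4 terms are: [1.19, 1.17, 1.14, 1.12]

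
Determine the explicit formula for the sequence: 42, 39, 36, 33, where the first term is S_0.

Check differences: 39 - 42 = -3
36 - 39 = -3
Common difference d = -3.
First term a = 42.
Formula: S_i = 42 - 3*i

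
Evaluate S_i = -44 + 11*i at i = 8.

S_8 = -44 + 11*8 = -44 + 88 = 44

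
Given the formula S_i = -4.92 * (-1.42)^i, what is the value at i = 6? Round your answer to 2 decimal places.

S_6 = -4.92 * (-1.42)^6 ≈ -4.92 * 8.1984 ≈ -40.34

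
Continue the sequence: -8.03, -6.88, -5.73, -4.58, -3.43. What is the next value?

Differences: -6.88 - -8.03 = 1.15
This is an arithmetic sequence with common difference d = 1.15.
Next term = -3.43 + 1.15 = -2.28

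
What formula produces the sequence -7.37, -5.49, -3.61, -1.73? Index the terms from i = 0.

Check differences: -5.49 - -7.37 = 1.88
-3.61 - -5.49 = 1.88
Common difference d = 1.88.
First term a = -7.37.
Formula: S_i = -7.37 + 1.88*i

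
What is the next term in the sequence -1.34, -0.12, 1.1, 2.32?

Differences: -0.12 - -1.34 = 1.22
This is an arithmetic sequence with common difference d = 1.22.
Next term = 2.32 + 1.22 = 3.54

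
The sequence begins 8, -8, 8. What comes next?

Ratios: -8 / 8 = -1.0
This is a geometric sequence with common ratio r = -1.
Next term = 8 * -1 = -8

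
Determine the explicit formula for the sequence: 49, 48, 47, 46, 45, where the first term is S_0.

Check differences: 48 - 49 = -1
47 - 48 = -1
Common difference d = -1.
First term a = 49.
Formula: S_i = 49 - 1*i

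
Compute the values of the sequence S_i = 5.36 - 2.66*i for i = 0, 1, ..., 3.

This is an arithmetic sequence.
i=0: S_0 = 5.36 + -2.66*0 = 5.36
i=1: S_1 = 5.36 + -2.66*1 = 2.7
i=2: S_2 = 5.36 + -2.66*2 = 0.04
i=3: S_3 = 5.36 + -2.66*3 = -2.62
The first 4 terms are: [5.36, 2.7, 0.04, -2.62]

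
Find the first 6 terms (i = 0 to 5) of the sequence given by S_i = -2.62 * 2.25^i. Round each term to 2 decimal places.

This is a geometric sequence.
i=0: S_0 = -2.62 * 2.25^0 = -2.62
i=1: S_1 = -2.62 * 2.25^1 ≈ -5.9
i=2: S_2 = -2.62 * 2.25^2 ≈ -13.26
i=3: S_3 = -2.62 * 2.25^3 ≈ -29.84
i=4: S_4 = -2.62 * 2.25^4 ≈ -67.15
i=5: S_5 = -2.62 * 2.25^5 ≈ -151.08
The first 6 terms are: [-2.62, -5.9, -13.26, -29.84, -67.15, -151.08]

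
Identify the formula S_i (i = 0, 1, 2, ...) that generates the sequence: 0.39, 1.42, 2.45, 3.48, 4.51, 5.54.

Check differences: 1.42 - 0.39 = 1.03
2.45 - 1.42 = 1.03
Common difference d = 1.03.
First term a = 0.39.
Formula: S_i = 0.39 + 1.03*i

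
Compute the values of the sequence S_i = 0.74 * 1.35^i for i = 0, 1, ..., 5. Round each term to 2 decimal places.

This is a geometric sequence.
i=0: S_0 = 0.74 * 1.35^0 = 0.74
i=1: S_1 = 0.74 * 1.35^1 ≈ 1.0
i=2: S_2 = 0.74 * 1.35^2 ≈ 1.35
i=3: S_3 = 0.74 * 1.35^3 ≈ 1.82
i=4: S_4 = 0.74 * 1.35^4 ≈ 2.46
i=5: S_5 = 0.74 * 1.35^5 ≈ 3.32
The first 6 terms are: [0.74, 1.0, 1.35, 1.82, 2.46, 3.32]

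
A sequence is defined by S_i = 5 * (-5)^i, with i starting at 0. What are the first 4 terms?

This is a geometric sequence.
i=0: S_0 = 5 * (-5)^0 = 5
i=1: S_1 = 5 * (-5)^1 = -25
i=2: S_2 = 5 * (-5)^2 = 125
i=3: S_3 = 5 * (-5)^3 = -625
The first 4 terms are: [5, -25, 125, -625]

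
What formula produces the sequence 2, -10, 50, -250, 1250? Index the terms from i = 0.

Check ratios: -10 / 2 = -5.0
Common ratio r = -5.
First term a = 2.
Formula: S_i = 2 * (-5)^i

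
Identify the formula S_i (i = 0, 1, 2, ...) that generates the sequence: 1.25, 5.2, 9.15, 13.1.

Check differences: 5.2 - 1.25 = 3.95
9.15 - 5.2 = 3.95
Common difference d = 3.95.
First term a = 1.25.
Formula: S_i = 1.25 + 3.95*i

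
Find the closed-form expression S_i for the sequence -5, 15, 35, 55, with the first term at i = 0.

Check differences: 15 - -5 = 20
35 - 15 = 20
Common difference d = 20.
First term a = -5.
Formula: S_i = -5 + 20*i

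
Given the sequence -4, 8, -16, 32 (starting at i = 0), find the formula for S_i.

Check ratios: 8 / -4 = -2.0
Common ratio r = -2.
First term a = -4.
Formula: S_i = -4 * (-2)^i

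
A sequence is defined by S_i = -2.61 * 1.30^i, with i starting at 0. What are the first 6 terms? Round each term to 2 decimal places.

This is a geometric sequence.
i=0: S_0 = -2.61 * 1.3^0 = -2.61
i=1: S_1 = -2.61 * 1.3^1 ≈ -3.39
i=2: S_2 = -2.61 * 1.3^2 ≈ -4.41
i=3: S_3 = -2.61 * 1.3^3 ≈ -5.73
i=4: S_4 = -2.61 * 1.3^4 ≈ -7.45
i=5: S_5 = -2.61 * 1.3^5 ≈ -9.69
The first 6 terms are: [-2.61, -3.39, -4.41, -5.73, -7.45, -9.69]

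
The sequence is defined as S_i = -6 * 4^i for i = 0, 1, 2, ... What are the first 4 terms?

This is a geometric sequence.
i=0: S_0 = -6 * 4^0 = -6
i=1: S_1 = -6 * 4^1 = -24
i=2: S_2 = -6 * 4^2 = -96
i=3: S_3 = -6 * 4^3 = -384
The first 4 terms are: [-6, -24, -96, -384]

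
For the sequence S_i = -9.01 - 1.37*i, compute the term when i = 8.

S_8 = -9.01 + -1.37*8 = -9.01 + -10.96 = -19.97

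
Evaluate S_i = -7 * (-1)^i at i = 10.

S_10 = -7 * (-1)^10 = -7 * 1 = -7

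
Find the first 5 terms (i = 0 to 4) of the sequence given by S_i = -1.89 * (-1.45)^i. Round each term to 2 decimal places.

This is a geometric sequence.
i=0: S_0 = -1.89 * (-1.45)^0 = -1.89
i=1: S_1 = -1.89 * (-1.45)^1 ≈ 2.74
i=2: S_2 = -1.89 * (-1.45)^2 ≈ -3.97
i=3: S_3 = -1.89 * (-1.45)^3 ≈ 5.76
i=4: S_4 = -1.89 * (-1.45)^4 ≈ -8.35
The first 5 terms are: [-1.89, 2.74, -3.97, 5.76, -8.35]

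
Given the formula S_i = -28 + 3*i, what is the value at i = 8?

S_8 = -28 + 3*8 = -28 + 24 = -4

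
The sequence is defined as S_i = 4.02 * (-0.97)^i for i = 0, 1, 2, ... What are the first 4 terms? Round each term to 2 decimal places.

This is a geometric sequence.
i=0: S_0 = 4.02 * (-0.97)^0 = 4.02
i=1: S_1 = 4.02 * (-0.97)^1 ≈ -3.9
i=2: S_2 = 4.02 * (-0.97)^2 ≈ 3.78
i=3: S_3 = 4.02 * (-0.97)^3 ≈ -3.67
The first 4 terms are: [4.02, -3.9, 3.78, -3.67]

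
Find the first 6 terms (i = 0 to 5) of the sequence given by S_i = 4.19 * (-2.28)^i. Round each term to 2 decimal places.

This is a geometric sequence.
i=0: S_0 = 4.19 * (-2.28)^0 = 4.19
i=1: S_1 = 4.19 * (-2.28)^1 ≈ -9.55
i=2: S_2 = 4.19 * (-2.28)^2 ≈ 21.78
i=3: S_3 = 4.19 * (-2.28)^3 ≈ -49.66
i=4: S_4 = 4.19 * (-2.28)^4 ≈ 113.23
i=5: S_5 = 4.19 * (-2.28)^5 ≈ -258.16
The first 6 terms are: [4.19, -9.55, 21.78, -49.66, 113.23, -258.16]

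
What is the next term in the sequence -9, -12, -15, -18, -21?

Differences: -12 - -9 = -3
This is an arithmetic sequence with common difference d = -3.
Next term = -21 + -3 = -24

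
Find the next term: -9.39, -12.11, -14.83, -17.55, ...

Differences: -12.11 - -9.39 = -2.72
This is an arithmetic sequence with common difference d = -2.72.
Next term = -17.55 + -2.72 = -20.27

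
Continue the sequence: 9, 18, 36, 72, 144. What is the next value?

Ratios: 18 / 9 = 2.0
This is a geometric sequence with common ratio r = 2.
Next term = 144 * 2 = 288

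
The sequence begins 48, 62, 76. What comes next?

Differences: 62 - 48 = 14
This is an arithmetic sequence with common difference d = 14.
Next term = 76 + 14 = 90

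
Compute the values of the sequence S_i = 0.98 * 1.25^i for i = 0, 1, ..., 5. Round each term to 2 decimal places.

This is a geometric sequence.
i=0: S_0 = 0.98 * 1.25^0 = 0.98
i=1: S_1 = 0.98 * 1.25^1 ≈ 1.23
i=2: S_2 = 0.98 * 1.25^2 ≈ 1.53
i=3: S_3 = 0.98 * 1.25^3 ≈ 1.91
i=4: S_4 = 0.98 * 1.25^4 ≈ 2.39
i=5: S_5 = 0.98 * 1.25^5 ≈ 2.99
The first 6 terms are: [0.98, 1.23, 1.53, 1.91, 2.39, 2.99]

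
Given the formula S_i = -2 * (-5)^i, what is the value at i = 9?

S_9 = -2 * (-5)^9 = -2 * -1953125 = 3906250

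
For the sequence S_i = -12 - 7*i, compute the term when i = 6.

S_6 = -12 + -7*6 = -12 + -42 = -54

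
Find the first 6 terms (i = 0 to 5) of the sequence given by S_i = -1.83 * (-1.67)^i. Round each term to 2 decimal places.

This is a geometric sequence.
i=0: S_0 = -1.83 * (-1.67)^0 = -1.83
i=1: S_1 = -1.83 * (-1.67)^1 ≈ 3.06
i=2: S_2 = -1.83 * (-1.67)^2 ≈ -5.1
i=3: S_3 = -1.83 * (-1.67)^3 ≈ 8.52
i=4: S_4 = -1.83 * (-1.67)^4 ≈ -14.23
i=5: S_5 = -1.83 * (-1.67)^5 ≈ 23.77
The first 6 terms are: [-1.83, 3.06, -5.1, 8.52, -14.23, 23.77]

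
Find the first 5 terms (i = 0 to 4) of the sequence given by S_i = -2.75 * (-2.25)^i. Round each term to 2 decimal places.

This is a geometric sequence.
i=0: S_0 = -2.75 * (-2.25)^0 = -2.75
i=1: S_1 = -2.75 * (-2.25)^1 ≈ 6.19
i=2: S_2 = -2.75 * (-2.25)^2 ≈ -13.92
i=3: S_3 = -2.75 * (-2.25)^3 ≈ 31.32
i=4: S_4 = -2.75 * (-2.25)^4 ≈ -70.48
The first 5 terms are: [-2.75, 6.19, -13.92, 31.32, -70.48]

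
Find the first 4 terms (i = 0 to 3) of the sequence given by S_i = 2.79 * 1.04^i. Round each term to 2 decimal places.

This is a geometric sequence.
i=0: S_0 = 2.79 * 1.04^0 = 2.79
i=1: S_1 = 2.79 * 1.04^1 ≈ 2.9
i=2: S_2 = 2.79 * 1.04^2 ≈ 3.02
i=3: S_3 = 2.79 * 1.04^3 ≈ 3.14
The first 4 terms are: [2.79, 2.9, 3.02, 3.14]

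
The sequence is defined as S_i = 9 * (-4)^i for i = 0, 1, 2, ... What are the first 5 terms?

This is a geometric sequence.
i=0: S_0 = 9 * (-4)^0 = 9
i=1: S_1 = 9 * (-4)^1 = -36
i=2: S_2 = 9 * (-4)^2 = 144
i=3: S_3 = 9 * (-4)^3 = -576
i=4: S_4 = 9 * (-4)^4 = 2304
The first 5 terms are: [9, -36, 144, -576, 2304]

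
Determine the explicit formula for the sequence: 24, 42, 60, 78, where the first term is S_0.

Check differences: 42 - 24 = 18
60 - 42 = 18
Common difference d = 18.
First term a = 24.
Formula: S_i = 24 + 18*i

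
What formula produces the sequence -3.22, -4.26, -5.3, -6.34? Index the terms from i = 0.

Check differences: -4.26 - -3.22 = -1.04
-5.3 - -4.26 = -1.04
Common difference d = -1.04.
First term a = -3.22.
Formula: S_i = -3.22 - 1.04*i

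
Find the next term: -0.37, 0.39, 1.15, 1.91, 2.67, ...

Differences: 0.39 - -0.37 = 0.76
This is an arithmetic sequence with common difference d = 0.76.
Next term = 2.67 + 0.76 = 3.43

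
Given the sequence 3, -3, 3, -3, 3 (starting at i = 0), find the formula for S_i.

Check ratios: -3 / 3 = -1.0
Common ratio r = -1.
First term a = 3.
Formula: S_i = 3 * (-1)^i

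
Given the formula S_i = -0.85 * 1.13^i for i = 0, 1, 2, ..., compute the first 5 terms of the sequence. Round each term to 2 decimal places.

This is a geometric sequence.
i=0: S_0 = -0.85 * 1.13^0 = -0.85
i=1: S_1 = -0.85 * 1.13^1 ≈ -0.96
i=2: S_2 = -0.85 * 1.13^2 ≈ -1.09
i=3: S_3 = -0.85 * 1.13^3 ≈ -1.23
i=4: S_4 = -0.85 * 1.13^4 ≈ -1.39
The first 5 terms are: [-0.85, -0.96, -1.09, -1.23, -1.39]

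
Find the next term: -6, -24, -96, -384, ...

Ratios: -24 / -6 = 4.0
This is a geometric sequence with common ratio r = 4.
Next term = -384 * 4 = -1536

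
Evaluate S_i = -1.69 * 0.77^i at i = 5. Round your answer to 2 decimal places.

S_5 = -1.69 * 0.77^5 ≈ -1.69 * 0.2707 ≈ -0.46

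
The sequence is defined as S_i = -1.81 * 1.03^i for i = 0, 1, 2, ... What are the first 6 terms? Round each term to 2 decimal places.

This is a geometric sequence.
i=0: S_0 = -1.81 * 1.03^0 = -1.81
i=1: S_1 = -1.81 * 1.03^1 ≈ -1.86
i=2: S_2 = -1.81 * 1.03^2 ≈ -1.92
i=3: S_3 = -1.81 * 1.03^3 ≈ -1.98
i=4: S_4 = -1.81 * 1.03^4 ≈ -2.04
i=5: S_5 = -1.81 * 1.03^5 ≈ -2.1
The first 6 terms are: [-1.81, -1.86, -1.92, -1.98, -2.04, -2.1]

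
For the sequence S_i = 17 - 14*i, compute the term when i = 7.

S_7 = 17 + -14*7 = 17 + -98 = -81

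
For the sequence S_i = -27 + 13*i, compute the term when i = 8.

S_8 = -27 + 13*8 = -27 + 104 = 77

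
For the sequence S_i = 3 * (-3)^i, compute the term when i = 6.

S_6 = 3 * (-3)^6 = 3 * 729 = 2187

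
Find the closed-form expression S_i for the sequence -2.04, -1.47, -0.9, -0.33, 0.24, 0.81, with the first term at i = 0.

Check differences: -1.47 - -2.04 = 0.57
-0.9 - -1.47 = 0.57
Common difference d = 0.57.
First term a = -2.04.
Formula: S_i = -2.04 + 0.57*i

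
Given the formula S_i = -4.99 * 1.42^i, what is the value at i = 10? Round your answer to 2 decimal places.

S_10 = -4.99 * 1.42^10 ≈ -4.99 * 33.3337 ≈ -166.34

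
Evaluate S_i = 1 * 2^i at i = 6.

S_6 = 1 * 2^6 = 1 * 64 = 64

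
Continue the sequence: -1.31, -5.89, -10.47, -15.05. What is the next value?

Differences: -5.89 - -1.31 = -4.58
This is an arithmetic sequence with common difference d = -4.58.
Next term = -15.05 + -4.58 = -19.63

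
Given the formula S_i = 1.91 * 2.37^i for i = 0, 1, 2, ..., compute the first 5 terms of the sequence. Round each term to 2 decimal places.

This is a geometric sequence.
i=0: S_0 = 1.91 * 2.37^0 = 1.91
i=1: S_1 = 1.91 * 2.37^1 ≈ 4.53
i=2: S_2 = 1.91 * 2.37^2 ≈ 10.73
i=3: S_3 = 1.91 * 2.37^3 ≈ 25.43
i=4: S_4 = 1.91 * 2.37^4 ≈ 60.26
The first 5 terms are: [1.91, 4.53, 10.73, 25.43, 60.26]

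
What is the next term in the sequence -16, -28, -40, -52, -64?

Differences: -28 - -16 = -12
This is an arithmetic sequence with common difference d = -12.
Next term = -64 + -12 = -76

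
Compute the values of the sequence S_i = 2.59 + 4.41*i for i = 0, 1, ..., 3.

This is an arithmetic sequence.
i=0: S_0 = 2.59 + 4.41*0 = 2.59
i=1: S_1 = 2.59 + 4.41*1 = 7.0
i=2: S_2 = 2.59 + 4.41*2 = 11.41
i=3: S_3 = 2.59 + 4.41*3 = 15.82
The first 4 terms are: [2.59, 7.0, 11.41, 15.82]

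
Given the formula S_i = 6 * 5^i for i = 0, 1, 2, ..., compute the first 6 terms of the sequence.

This is a geometric sequence.
i=0: S_0 = 6 * 5^0 = 6
i=1: S_1 = 6 * 5^1 = 30
i=2: S_2 = 6 * 5^2 = 150
i=3: S_3 = 6 * 5^3 = 750
i=4: S_4 = 6 * 5^4 = 3750
i=5: S_5 = 6 * 5^5 = 18750
The first 6 terms are: [6, 30, 150, 750, 3750, 18750]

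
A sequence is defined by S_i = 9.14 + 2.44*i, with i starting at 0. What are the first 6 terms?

This is an arithmetic sequence.
i=0: S_0 = 9.14 + 2.44*0 = 9.14
i=1: S_1 = 9.14 + 2.44*1 = 11.58
i=2: S_2 = 9.14 + 2.44*2 = 14.02
i=3: S_3 = 9.14 + 2.44*3 = 16.46
i=4: S_4 = 9.14 + 2.44*4 = 18.9
i=5: S_5 = 9.14 + 2.44*5 = 21.34
The first 6 terms are: [9.14, 11.58, 14.02, 16.46, 18.9, 21.34]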